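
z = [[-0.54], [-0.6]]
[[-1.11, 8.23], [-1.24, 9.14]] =z @ [[2.06, -15.24]]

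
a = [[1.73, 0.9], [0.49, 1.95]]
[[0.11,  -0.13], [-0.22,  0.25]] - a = [[-1.62, -1.03], [-0.71, -1.7]]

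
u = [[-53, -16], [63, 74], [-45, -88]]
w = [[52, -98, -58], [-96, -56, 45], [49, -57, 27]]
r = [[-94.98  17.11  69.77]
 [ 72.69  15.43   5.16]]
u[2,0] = -45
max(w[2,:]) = 49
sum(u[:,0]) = -35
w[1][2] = 45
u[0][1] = -16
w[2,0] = 49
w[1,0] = -96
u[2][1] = -88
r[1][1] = 15.43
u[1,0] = 63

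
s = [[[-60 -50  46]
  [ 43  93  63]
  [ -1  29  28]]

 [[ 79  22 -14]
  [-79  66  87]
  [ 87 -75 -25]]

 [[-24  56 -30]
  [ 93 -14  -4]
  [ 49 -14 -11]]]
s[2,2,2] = -11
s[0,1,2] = 63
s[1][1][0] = -79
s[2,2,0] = 49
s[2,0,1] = 56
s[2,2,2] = -11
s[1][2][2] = -25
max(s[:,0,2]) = 46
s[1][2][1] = -75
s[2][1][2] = -4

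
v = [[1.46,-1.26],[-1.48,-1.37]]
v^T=[[1.46, -1.48],  [-1.26, -1.37]]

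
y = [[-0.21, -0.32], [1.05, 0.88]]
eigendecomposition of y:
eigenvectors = [[0.45-0.16j,0.45+0.16j],[-0.88+0.00j,-0.88-0.00j]]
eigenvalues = [(0.34+0.2j), (0.34-0.2j)]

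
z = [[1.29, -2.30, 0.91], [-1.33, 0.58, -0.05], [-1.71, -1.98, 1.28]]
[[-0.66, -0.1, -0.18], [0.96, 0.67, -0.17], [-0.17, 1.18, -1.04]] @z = [[-0.41, 1.82, -0.83], [0.64, -1.48, 0.62], [-0.01, 3.13, -1.54]]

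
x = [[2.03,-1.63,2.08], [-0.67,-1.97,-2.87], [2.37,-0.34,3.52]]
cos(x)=[[1.07, -0.78, -0.61], [0.37, -0.6, -0.9], [-0.15, 0.28, 1.0]]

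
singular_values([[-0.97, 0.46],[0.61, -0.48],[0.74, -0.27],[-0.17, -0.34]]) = [1.53, 0.42]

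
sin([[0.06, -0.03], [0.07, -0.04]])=[[0.06, -0.03], [0.07, -0.04]]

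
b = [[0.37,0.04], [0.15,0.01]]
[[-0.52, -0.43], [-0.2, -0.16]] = b@ [[-1.27, -0.88], [-1.27, -2.5]]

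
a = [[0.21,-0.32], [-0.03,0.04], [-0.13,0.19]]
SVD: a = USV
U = [[-0.85, -0.47], [0.11, -0.60], [0.51, -0.65]]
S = [0.45, 0.0]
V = [[-0.55, 0.83], [0.83, 0.55]]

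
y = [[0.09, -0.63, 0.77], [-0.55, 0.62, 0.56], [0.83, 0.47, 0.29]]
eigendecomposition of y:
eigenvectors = [[(-0.68+0j), (-0.24+0.48j), (-0.24-0.48j)], [-0.44+0.00j, 0.62+0.00j, (0.62-0j)], [0.60+0.00j, 0.18+0.55j, (0.18-0.55j)]]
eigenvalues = [(-1+0j), (1+0.07j), (1-0.07j)]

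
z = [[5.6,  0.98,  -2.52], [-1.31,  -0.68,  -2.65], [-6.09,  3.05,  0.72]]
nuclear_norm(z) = 14.80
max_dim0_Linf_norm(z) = 6.09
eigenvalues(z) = [(7.77+0j), (-1.06+3.02j), (-1.06-3.02j)]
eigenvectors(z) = [[(-0.77+0j),(-0.04+0.24j),-0.04-0.24j], [-0.08+0.00j,-0.69+0.00j,-0.69-0.00j], [0.63+0.00j,(-0.08+0.67j),(-0.08-0.67j)]]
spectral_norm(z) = 8.73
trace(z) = 5.64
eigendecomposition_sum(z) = [[(6.03+0j), -0.07+0.00j, (-2.13+0j)], [(0.62+0j), -0.01+0.00j, -0.22+0.00j], [(-4.94-0j), (0.06+0j), 1.75+0.00j]] + [[(-0.21+0.31j), 0.52+0.20j, (-0.2+0.4j)], [(-0.96-0.47j), -0.34+1.58j, (-1.22-0.38j)], [-0.57+0.88j, 1.50+0.51j, (-0.51+1.14j)]] + [[-0.21-0.31j, 0.52-0.20j, (-0.2-0.4j)],[(-0.96+0.47j), -0.34-1.58j, -1.22+0.38j],[(-0.57-0.88j), (1.5-0.51j), -0.51-1.14j]]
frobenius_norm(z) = 9.74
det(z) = 79.76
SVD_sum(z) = [[5.5, -1.06, -1.35],[-0.48, 0.09, 0.12],[-6.24, 1.20, 1.54]] + [[-0.24, 0.98, -1.72],  [-0.25, 1.03, -1.82],  [-0.19, 0.78, -1.38]] + [[0.34, 1.06, 0.55], [-0.58, -1.81, -0.95], [0.34, 1.07, 0.56]]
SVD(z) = [[-0.66, -0.60, 0.45], [0.06, -0.64, -0.77], [0.75, -0.48, 0.45]] @ diag([8.729252989028858, 3.3118981727214627, 2.759034749156845]) @ [[-0.95, 0.18, 0.23], [0.12, -0.49, 0.86], [0.27, 0.85, 0.45]]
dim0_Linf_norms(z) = [6.09, 3.05, 2.65]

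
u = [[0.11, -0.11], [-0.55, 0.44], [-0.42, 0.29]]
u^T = [[0.11, -0.55, -0.42], [-0.11, 0.44, 0.29]]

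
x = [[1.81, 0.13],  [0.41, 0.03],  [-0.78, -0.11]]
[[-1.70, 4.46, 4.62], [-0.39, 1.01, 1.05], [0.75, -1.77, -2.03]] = x @ [[-0.92, 2.66, 2.51], [-0.28, -2.74, 0.62]]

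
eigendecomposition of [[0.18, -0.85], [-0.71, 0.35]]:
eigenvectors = [[-0.77, 0.70],[-0.63, -0.71]]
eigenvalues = [-0.52, 1.05]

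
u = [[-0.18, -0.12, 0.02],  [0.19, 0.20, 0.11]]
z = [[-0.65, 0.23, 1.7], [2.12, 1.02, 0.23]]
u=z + [[0.47, -0.35, -1.68],  [-1.93, -0.82, -0.12]]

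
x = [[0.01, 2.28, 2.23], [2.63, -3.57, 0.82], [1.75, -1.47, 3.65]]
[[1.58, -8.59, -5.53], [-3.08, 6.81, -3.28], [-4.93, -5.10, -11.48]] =x@[[2.35, 2.05, 0.7], [2.23, -1.04, 0.7], [-1.58, -2.8, -3.2]]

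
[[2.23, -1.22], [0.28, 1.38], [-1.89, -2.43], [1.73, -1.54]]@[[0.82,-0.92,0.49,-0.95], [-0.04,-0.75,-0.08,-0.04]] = [[1.88, -1.14, 1.19, -2.07], [0.17, -1.29, 0.03, -0.32], [-1.45, 3.56, -0.73, 1.89], [1.48, -0.44, 0.97, -1.58]]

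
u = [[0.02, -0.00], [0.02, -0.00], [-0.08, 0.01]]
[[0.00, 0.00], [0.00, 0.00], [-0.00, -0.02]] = u @ [[0.06, 0.23], [0.07, 0.30]]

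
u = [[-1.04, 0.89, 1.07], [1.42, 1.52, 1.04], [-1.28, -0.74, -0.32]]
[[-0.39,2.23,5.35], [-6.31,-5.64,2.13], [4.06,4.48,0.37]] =u @ [[-2.09, -2.97, -1.53], [-1.30, -0.9, 0.98], [-1.31, -0.05, 2.70]]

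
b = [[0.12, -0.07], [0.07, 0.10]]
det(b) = 0.017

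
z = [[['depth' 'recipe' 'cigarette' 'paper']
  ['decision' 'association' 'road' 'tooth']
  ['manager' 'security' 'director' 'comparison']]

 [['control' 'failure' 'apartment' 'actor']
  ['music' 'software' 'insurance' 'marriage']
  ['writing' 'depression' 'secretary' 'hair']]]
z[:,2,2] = ['director', 'secretary']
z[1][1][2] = 'insurance'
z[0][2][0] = 'manager'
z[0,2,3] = 'comparison'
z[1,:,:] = [['control', 'failure', 'apartment', 'actor'], ['music', 'software', 'insurance', 'marriage'], ['writing', 'depression', 'secretary', 'hair']]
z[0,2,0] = 'manager'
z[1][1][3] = 'marriage'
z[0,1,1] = 'association'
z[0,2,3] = 'comparison'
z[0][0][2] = 'cigarette'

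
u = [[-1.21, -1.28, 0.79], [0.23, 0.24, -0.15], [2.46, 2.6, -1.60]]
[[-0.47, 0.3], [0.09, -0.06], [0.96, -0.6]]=u @ [[0.44, -0.28], [-0.11, 0.07], [-0.1, 0.06]]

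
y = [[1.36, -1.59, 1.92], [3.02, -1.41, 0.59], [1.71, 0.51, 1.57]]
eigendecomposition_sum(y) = [[(0.17+0.72j),(-0.69-0.21j),0.29-0.34j], [(1.04+0.12j),(-0.61+0.82j),-0.31-0.54j], [(0.04-0.53j),(0.43+0.3j),-0.27+0.17j]] + [[0.17-0.72j,-0.69+0.21j,0.29+0.34j], [(1.04-0.12j),-0.61-0.82j,-0.31+0.54j], [0.04+0.53j,(0.43-0.3j),-0.27-0.17j]] + [[(1.03+0j), (-0.22-0j), 1.34+0.00j], [(0.93+0j), (-0.2-0j), (1.22+0j)], [1.62+0.00j, -0.34-0.00j, 2.12+0.00j]]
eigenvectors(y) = [[(-0.18-0.5j), -0.18+0.50j, 0.48+0.00j], [-0.75+0.00j, (-0.75-0j), (0.44+0j)], [0.01+0.39j, 0.01-0.39j, 0.76+0.00j]]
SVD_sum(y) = [[2.06,-0.96,1.24], [2.56,-1.19,1.53], [1.53,-0.71,0.92]] + [[-0.02, 0.1, 0.10], [0.1, -0.60, -0.64], [-0.15, 0.88, 0.93]] + [[-0.69,  -0.73,  0.58], [0.36,  0.38,  -0.31], [0.32,  0.34,  -0.27]]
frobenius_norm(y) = 5.02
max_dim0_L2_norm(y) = 3.73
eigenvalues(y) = [(-0.71+1.71j), (-0.71-1.71j), (2.95+0j)]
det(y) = 10.10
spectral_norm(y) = 4.55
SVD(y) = [[-0.57, 0.09, -0.82], [-0.71, -0.56, 0.43], [-0.42, 0.82, 0.38]] @ diag([4.550633087913831, 1.5659240535785581, 1.4175402490257307]) @ [[-0.80, 0.37, -0.48], [-0.11, 0.68, 0.72], [0.59, 0.63, -0.50]]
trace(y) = 1.52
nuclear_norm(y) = 7.53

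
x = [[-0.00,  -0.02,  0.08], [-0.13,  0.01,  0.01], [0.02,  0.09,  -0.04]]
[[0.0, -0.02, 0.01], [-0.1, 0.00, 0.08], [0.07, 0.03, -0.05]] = x@[[0.83,  -0.02,  -0.63], [0.64,  0.29,  -0.39], [0.22,  -0.23,  0.02]]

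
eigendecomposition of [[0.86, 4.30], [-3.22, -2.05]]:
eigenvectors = [[(0.76+0j),  (0.76-0j)], [-0.26+0.60j,  (-0.26-0.6j)]]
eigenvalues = [(-0.59+3.42j), (-0.59-3.42j)]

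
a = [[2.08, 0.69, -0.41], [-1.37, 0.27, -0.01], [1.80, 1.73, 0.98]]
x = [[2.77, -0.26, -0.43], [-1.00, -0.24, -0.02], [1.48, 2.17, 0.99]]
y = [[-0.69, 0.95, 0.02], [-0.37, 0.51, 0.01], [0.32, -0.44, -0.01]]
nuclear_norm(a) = 5.40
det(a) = 2.67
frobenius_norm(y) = 1.44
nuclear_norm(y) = 1.44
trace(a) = 3.33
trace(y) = -0.19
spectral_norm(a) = 3.44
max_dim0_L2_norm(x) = 3.3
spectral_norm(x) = 3.47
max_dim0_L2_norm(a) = 3.07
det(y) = -0.00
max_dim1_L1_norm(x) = 4.64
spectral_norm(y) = 1.44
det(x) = -0.01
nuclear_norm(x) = 5.67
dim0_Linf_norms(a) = [2.08, 1.73, 0.98]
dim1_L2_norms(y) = [1.17, 0.63, 0.54]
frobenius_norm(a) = 3.76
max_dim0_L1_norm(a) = 5.25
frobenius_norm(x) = 4.11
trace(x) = 3.52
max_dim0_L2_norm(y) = 1.16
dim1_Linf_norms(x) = [2.77, 1.0, 2.17]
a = y + x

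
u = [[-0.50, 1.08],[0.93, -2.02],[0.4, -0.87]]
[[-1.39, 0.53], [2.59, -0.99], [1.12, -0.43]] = u@[[0.81, 0.50], [-0.91, 0.72]]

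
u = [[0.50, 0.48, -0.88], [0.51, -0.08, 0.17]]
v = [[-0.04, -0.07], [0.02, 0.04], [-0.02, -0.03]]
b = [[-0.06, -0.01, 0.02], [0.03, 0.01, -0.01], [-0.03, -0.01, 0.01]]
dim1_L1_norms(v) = [0.11, 0.06, 0.05]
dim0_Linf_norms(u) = [0.51, 0.48, 0.88]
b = v @ u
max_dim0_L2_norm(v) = 0.09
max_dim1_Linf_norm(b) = 0.06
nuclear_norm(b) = 0.08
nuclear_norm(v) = 0.10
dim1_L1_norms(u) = [1.86, 0.76]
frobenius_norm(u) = 1.25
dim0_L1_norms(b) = [0.12, 0.03, 0.04]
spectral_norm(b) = 0.08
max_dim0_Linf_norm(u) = 0.88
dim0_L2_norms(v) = [0.05, 0.09]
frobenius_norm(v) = 0.10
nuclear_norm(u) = 1.66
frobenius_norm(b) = 0.08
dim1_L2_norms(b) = [0.06, 0.03, 0.03]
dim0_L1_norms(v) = [0.08, 0.14]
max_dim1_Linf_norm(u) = 0.88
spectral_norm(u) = 1.12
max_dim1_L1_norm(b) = 0.09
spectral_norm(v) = 0.10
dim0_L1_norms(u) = [1.01, 0.56, 1.05]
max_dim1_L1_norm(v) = 0.11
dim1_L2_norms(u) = [1.12, 0.54]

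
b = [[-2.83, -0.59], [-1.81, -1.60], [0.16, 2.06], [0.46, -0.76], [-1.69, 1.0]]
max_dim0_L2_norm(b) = 3.79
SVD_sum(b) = [[-2.62,-1.09], [-2.11,-0.88], [0.87,0.36], [0.12,0.05], [-1.08,-0.45]] + [[-0.21,  0.50],[0.3,  -0.72],[-0.71,  1.70],[0.34,  -0.81],[-0.61,  1.45]]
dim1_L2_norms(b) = [2.89, 2.42, 2.07, 0.89, 1.96]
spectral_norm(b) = 3.95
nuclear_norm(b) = 6.69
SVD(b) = [[-0.72, 0.20], [-0.58, -0.28], [0.24, 0.67], [0.03, -0.32], [-0.3, 0.57]] @ diag([3.9459306288865563, 2.7454018780526375]) @ [[0.92,0.39], [-0.39,0.92]]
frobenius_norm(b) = 4.81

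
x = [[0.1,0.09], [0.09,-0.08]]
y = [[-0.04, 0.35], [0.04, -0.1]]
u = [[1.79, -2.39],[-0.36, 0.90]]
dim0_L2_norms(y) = [0.06, 0.36]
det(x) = -0.02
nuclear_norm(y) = 0.39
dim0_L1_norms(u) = [2.15, 3.29]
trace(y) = -0.14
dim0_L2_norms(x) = [0.13, 0.12]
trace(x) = 0.02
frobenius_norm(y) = 0.37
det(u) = 0.75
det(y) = -0.01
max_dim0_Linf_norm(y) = 0.35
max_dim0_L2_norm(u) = 2.55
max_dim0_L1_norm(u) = 3.29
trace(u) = 2.69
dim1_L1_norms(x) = [0.19, 0.17]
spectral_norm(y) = 0.37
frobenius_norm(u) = 3.14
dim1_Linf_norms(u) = [2.39, 0.9]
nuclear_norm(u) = 3.37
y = u @ x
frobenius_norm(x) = 0.18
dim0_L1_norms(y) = [0.08, 0.45]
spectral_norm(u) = 3.13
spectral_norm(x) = 0.14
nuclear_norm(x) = 0.25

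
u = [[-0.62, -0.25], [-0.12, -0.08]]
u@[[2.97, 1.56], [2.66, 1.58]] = [[-2.51, -1.36], [-0.57, -0.31]]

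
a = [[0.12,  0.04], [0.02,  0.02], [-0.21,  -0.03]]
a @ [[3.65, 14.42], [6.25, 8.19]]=[[0.69,  2.06], [0.20,  0.45], [-0.95,  -3.27]]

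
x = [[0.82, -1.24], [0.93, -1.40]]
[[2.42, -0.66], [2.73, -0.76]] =x@[[0.5, -1.70], [-1.62, -0.59]]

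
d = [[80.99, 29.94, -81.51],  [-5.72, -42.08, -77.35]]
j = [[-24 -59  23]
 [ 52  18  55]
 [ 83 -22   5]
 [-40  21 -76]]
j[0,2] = 23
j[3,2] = -76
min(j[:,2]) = -76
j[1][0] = 52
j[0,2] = 23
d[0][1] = 29.94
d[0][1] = 29.94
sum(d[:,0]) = 75.27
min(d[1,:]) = -77.35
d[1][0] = -5.72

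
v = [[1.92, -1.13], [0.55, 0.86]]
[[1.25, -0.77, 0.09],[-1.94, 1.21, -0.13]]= v @ [[-0.49, 0.31, -0.03], [-1.94, 1.21, -0.13]]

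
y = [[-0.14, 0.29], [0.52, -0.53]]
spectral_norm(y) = 0.80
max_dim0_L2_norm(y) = 0.6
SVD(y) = [[-0.39, 0.92], [0.92, 0.39]] @ diag([0.8036889368816479, 0.09531050694465427]) @ [[0.66,-0.75], [0.75,0.66]]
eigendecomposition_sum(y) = [[0.07, 0.03], [0.06, 0.03]] + [[-0.21, 0.26], [0.46, -0.56]]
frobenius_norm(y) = 0.81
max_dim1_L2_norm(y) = 0.74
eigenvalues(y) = [0.1, -0.77]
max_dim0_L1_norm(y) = 0.82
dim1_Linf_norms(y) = [0.29, 0.53]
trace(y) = -0.67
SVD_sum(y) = [[-0.21, 0.23], [0.49, -0.55]] + [[0.07, 0.06],[0.03, 0.02]]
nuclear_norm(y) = 0.90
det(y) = -0.08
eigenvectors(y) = [[0.77, -0.42],[0.64, 0.91]]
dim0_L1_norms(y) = [0.66, 0.82]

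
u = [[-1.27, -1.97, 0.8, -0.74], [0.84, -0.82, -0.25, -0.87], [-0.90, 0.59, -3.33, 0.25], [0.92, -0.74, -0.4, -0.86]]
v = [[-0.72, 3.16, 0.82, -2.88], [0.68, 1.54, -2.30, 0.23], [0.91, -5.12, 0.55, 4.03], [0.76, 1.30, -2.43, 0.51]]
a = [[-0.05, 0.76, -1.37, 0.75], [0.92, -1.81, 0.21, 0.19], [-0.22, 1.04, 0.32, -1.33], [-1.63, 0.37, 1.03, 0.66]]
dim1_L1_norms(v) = [7.58, 4.75, 10.61, 5.0]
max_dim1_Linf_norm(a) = 1.81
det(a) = 1.15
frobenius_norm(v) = 8.93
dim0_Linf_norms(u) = [1.27, 1.97, 3.33, 0.87]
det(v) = -0.08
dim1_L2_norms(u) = [2.58, 1.48, 3.51, 1.51]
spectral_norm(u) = 3.69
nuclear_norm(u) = 8.11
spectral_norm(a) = 2.65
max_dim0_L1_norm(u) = 4.78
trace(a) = -0.88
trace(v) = 1.88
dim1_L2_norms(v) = [4.41, 2.86, 6.6, 2.9]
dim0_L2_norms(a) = [1.89, 2.25, 1.76, 1.67]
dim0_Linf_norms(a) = [1.63, 1.81, 1.37, 1.33]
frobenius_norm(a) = 3.81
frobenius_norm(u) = 4.85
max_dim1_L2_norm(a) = 2.07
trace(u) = -6.28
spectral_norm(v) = 7.97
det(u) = -0.06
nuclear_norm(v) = 12.27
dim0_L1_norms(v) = [3.07, 11.12, 6.1, 7.65]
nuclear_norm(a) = 6.63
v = u @ a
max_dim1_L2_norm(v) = 6.6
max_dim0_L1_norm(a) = 3.98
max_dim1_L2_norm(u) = 3.51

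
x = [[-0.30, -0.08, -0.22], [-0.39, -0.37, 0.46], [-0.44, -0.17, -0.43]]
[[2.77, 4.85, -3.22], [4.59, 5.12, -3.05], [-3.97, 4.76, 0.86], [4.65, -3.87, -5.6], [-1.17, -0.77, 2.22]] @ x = [[-1.31,-1.47,3.01],  [-2.03,-1.74,2.66],  [-1.04,-1.59,2.69],  [2.58,2.01,-0.40],  [-0.33,0.0,-1.05]]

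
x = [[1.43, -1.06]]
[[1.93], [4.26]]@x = [[2.76, -2.05], [6.09, -4.52]]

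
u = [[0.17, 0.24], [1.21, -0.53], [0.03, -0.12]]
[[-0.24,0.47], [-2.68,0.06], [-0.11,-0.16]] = u@[[-2.03, 0.69], [0.42, 1.47]]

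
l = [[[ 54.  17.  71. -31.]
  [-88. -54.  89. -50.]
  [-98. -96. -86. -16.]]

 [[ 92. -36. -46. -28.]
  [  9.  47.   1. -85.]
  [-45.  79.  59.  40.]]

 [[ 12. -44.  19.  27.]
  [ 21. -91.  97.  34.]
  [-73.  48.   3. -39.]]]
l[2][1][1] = -91.0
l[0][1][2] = 89.0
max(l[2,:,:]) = 97.0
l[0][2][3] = -16.0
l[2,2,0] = -73.0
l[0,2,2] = -86.0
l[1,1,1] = 47.0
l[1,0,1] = -36.0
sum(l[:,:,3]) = -148.0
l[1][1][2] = 1.0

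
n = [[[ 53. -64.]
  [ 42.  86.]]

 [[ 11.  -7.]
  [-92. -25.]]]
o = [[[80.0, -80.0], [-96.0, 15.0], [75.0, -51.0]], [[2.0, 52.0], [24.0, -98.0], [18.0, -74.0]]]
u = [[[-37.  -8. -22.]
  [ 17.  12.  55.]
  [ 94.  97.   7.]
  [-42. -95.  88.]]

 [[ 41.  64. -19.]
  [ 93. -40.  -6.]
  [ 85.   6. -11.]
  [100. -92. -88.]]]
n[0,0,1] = -64.0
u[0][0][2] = -22.0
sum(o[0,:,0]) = 59.0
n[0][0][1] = -64.0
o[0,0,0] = 80.0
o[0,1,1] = 15.0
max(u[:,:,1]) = 97.0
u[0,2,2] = 7.0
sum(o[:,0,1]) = -28.0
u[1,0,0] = 41.0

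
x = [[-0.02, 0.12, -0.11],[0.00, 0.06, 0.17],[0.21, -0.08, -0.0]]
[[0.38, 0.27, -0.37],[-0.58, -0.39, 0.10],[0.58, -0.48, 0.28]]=x @ [[2.88, -2.38, 0.61], [0.37, -0.22, -1.85], [-3.56, -2.23, 1.23]]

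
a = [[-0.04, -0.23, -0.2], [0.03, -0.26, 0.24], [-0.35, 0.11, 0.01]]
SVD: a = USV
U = [[0.22,0.28,-0.93],[0.65,-0.76,-0.08],[-0.73,-0.59,-0.35]]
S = [0.41, 0.31, 0.3]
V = [[0.64, -0.72, 0.25], [0.56, 0.22, -0.80], [0.52, 0.66, 0.55]]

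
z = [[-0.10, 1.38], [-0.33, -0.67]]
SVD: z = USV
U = [[-0.9, 0.44], [0.44, 0.9]]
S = [1.54, 0.34]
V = [[-0.04, -1.00],  [-1.00, 0.04]]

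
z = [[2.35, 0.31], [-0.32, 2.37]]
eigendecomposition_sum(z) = [[(1.18+0.19j), (0.16-1.16j)], [-0.16+1.20j, 1.18+0.12j]] + [[(1.18-0.19j), 0.16+1.16j],[-0.16-1.20j, (1.18-0.12j)]]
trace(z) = 4.72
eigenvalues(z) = [(2.36+0.31j), (2.36-0.31j)]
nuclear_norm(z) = 4.76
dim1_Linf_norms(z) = [2.35, 2.37]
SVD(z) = [[-0.16,0.99], [0.99,0.16]] @ diag([2.392109780253173, 2.369749100478175]) @ [[-0.29,0.96], [0.96,0.29]]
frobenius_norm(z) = 3.37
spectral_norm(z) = 2.39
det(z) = 5.67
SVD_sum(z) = [[0.12, -0.38], [-0.69, 2.26]] + [[2.23, 0.69], [0.37, 0.11]]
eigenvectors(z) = [[(-0.02+0.7j), -0.02-0.70j], [-0.71+0.00j, -0.71-0.00j]]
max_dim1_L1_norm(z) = 2.69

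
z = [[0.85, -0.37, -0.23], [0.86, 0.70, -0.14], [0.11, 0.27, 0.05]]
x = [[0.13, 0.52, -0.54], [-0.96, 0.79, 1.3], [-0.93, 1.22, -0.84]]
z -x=[[0.72, -0.89, 0.31], [1.82, -0.09, -1.44], [1.04, -0.95, 0.89]]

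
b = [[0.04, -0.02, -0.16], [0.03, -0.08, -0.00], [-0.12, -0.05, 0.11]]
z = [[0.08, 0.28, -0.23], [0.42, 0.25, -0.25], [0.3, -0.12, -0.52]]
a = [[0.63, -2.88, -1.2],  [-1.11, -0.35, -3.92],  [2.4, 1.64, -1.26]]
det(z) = 0.06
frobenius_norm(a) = 6.07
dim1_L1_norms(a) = [4.71, 5.38, 5.3]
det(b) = 0.00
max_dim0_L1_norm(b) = 0.27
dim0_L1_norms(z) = [0.8, 0.65, 1.0]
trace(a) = -0.98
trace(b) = 0.07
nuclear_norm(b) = 0.39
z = a @ b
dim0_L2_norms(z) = [0.52, 0.39, 0.62]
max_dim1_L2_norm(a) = 4.09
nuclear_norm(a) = 10.25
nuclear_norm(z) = 1.36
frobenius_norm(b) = 0.25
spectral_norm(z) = 0.80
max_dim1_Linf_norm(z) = 0.52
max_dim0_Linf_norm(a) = 3.92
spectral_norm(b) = 0.22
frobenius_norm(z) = 0.90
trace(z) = -0.19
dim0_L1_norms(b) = [0.19, 0.15, 0.27]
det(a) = 36.63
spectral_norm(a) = 4.41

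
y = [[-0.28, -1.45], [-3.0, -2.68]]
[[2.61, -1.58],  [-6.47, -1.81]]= y@[[4.55, -0.45],[-2.68, 1.18]]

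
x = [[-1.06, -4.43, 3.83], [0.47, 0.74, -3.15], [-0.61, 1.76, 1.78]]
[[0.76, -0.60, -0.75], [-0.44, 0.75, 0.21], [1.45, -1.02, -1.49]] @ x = [[-0.63, -5.13, 3.47], [0.69, 2.87, -3.67], [-1.11, -9.8, 6.11]]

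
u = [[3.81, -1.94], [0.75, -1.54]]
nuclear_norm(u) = 5.48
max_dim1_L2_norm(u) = 4.28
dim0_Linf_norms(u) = [3.81, 1.94]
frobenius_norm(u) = 4.61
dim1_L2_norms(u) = [4.28, 1.71]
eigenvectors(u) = [[0.99, 0.36],  [0.15, 0.93]]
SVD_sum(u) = [[3.65, -2.21], [1.23, -0.75]] + [[0.16,  0.27], [-0.48,  -0.79]]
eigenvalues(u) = [3.52, -1.25]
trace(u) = 2.27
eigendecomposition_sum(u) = [[3.73, -1.43],[0.55, -0.21]] + [[0.08, -0.51], [0.2, -1.33]]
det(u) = -4.41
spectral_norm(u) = 4.50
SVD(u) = [[-0.95, -0.32], [-0.32, 0.95]] @ diag([4.500274627430894, 0.9804734966850104]) @ [[-0.86, 0.52], [-0.52, -0.86]]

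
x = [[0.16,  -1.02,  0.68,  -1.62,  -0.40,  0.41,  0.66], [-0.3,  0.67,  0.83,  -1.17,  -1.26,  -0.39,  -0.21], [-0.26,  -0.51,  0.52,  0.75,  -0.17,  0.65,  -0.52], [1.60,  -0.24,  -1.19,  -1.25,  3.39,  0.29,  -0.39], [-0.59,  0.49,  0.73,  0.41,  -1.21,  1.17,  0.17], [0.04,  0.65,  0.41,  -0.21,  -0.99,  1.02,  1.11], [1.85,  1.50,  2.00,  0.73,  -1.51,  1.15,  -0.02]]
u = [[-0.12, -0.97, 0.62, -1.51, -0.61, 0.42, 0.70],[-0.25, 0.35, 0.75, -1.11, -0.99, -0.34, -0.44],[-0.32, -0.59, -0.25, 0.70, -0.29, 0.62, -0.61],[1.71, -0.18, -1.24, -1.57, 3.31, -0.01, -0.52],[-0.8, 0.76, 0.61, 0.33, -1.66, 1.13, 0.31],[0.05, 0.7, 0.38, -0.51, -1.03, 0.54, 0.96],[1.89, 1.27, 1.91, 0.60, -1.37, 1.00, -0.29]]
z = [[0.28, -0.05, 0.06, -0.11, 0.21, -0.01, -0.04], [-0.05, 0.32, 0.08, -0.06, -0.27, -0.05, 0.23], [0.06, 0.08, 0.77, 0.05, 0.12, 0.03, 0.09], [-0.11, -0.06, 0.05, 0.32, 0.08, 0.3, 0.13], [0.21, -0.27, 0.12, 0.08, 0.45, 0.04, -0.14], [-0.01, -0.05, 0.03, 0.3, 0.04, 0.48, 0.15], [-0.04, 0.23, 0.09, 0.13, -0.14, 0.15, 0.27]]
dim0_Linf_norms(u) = [1.89, 1.27, 1.91, 1.57, 3.31, 1.13, 0.96]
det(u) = 22.63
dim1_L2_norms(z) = [0.38, 0.49, 0.79, 0.48, 0.6, 0.59, 0.44]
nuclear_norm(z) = 2.90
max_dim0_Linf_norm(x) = 3.39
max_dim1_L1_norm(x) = 8.76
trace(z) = 2.89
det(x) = -1.83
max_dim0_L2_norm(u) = 4.25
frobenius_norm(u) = 7.01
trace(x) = -0.11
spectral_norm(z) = 0.89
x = z + u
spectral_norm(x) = 5.27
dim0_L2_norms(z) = [0.38, 0.49, 0.79, 0.48, 0.6, 0.59, 0.44]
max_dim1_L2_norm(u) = 4.26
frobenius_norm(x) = 7.10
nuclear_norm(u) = 15.06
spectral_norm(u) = 5.24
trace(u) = -3.00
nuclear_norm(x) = 15.12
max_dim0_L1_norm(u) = 9.26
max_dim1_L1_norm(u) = 8.54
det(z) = -0.00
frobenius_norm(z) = 1.47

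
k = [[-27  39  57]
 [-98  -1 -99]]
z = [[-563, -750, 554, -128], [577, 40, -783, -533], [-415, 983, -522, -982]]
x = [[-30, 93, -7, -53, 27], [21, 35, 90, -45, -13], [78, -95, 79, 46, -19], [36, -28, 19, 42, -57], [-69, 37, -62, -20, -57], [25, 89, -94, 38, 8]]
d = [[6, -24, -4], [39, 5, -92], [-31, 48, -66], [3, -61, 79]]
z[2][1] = 983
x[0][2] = -7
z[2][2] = -522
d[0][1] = -24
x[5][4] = 8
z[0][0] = -563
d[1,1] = 5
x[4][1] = 37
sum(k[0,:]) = 69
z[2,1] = 983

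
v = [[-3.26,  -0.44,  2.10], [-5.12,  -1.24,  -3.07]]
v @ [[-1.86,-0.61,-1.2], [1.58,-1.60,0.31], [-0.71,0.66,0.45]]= [[3.88, 4.08, 4.72], [9.74, 3.08, 4.38]]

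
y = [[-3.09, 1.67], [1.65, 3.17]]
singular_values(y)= [3.58, 3.5]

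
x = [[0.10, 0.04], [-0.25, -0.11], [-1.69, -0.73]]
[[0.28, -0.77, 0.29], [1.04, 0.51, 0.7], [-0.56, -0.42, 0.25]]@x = [[-0.27, -0.12], [-1.21, -0.53], [-0.37, -0.16]]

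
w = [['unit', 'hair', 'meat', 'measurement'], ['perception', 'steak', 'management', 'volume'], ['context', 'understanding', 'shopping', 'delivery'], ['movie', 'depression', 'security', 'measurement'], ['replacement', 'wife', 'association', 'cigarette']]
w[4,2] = 'association'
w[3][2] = 'security'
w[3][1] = 'depression'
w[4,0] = 'replacement'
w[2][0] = 'context'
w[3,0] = 'movie'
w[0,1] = 'hair'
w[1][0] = 'perception'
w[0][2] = 'meat'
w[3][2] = 'security'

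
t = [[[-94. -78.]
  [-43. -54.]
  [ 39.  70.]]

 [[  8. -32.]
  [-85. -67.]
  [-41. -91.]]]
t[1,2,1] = -91.0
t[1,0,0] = 8.0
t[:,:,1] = [[-78.0, -54.0, 70.0], [-32.0, -67.0, -91.0]]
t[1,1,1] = -67.0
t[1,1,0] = -85.0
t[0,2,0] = 39.0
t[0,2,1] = 70.0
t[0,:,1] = [-78.0, -54.0, 70.0]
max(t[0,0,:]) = -78.0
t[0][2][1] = 70.0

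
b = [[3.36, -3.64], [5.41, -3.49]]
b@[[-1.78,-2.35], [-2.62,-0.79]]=[[3.56, -5.02], [-0.49, -9.96]]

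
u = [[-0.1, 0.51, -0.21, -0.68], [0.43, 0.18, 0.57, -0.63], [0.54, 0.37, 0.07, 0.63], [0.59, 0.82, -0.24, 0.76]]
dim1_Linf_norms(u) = [0.68, 0.63, 0.63, 0.82]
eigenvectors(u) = [[(-0.16+0.49j), -0.16-0.49j, (-0.67+0j), (-0.67-0j)], [0.06+0.24j, 0.06-0.24j, (0.44+0j), 0.44-0.00j], [(0.5-0.14j), (0.5+0.14j), 0.57+0.05j, 0.57-0.05j], [0.63+0.00j, (0.63-0j), 0.21+0.02j, 0.21-0.02j]]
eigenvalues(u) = [(0.5+0.83j), (0.5-0.83j), (-0.04+0.04j), (-0.04-0.04j)]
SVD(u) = [[-0.19, -0.59, -0.71, -0.33], [-0.17, -0.76, 0.59, 0.19], [0.56, -0.10, 0.29, -0.77], [0.79, -0.24, -0.24, 0.51]] @ diag([1.57825627868143, 1.0690768141372602, 0.7535761323587311, 0.002212920248993399]) @ [[0.45,0.46,-0.13,0.75], [-0.43,-0.63,-0.24,0.60], [0.45,-0.46,0.75,0.15], [-0.64,0.42,0.6,0.23]]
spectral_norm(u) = 1.58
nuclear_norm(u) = 3.40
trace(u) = 0.91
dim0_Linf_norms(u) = [0.59, 0.82, 0.57, 0.76]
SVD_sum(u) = [[-0.13,-0.14,0.04,-0.22],[-0.12,-0.13,0.04,-0.21],[0.4,0.41,-0.12,0.66],[0.56,0.58,-0.17,0.94]] + [[0.27,  0.4,  0.15,  -0.38],[0.35,  0.51,  0.2,  -0.49],[0.04,  0.07,  0.03,  -0.06],[0.11,  0.16,  0.06,  -0.15]] + [[-0.24, 0.25, -0.4, -0.08], [0.20, -0.21, 0.33, 0.07], [0.1, -0.1, 0.16, 0.03], [-0.08, 0.08, -0.14, -0.03]] + [[0.00, -0.0, -0.0, -0.00], [-0.0, 0.0, 0.00, 0.00], [0.0, -0.0, -0.0, -0.0], [-0.00, 0.00, 0.0, 0.00]]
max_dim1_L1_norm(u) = 2.41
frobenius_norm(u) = 2.05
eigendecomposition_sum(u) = [[(0.11+0.25j),(0.13+0.43j),0.23-0.11j,(-0.55+0.19j)], [(0.11+0.07j),0.17+0.14j,(0.07-0.1j),-0.18+0.23j], [(0.15-0.23j),(0.28-0.36j),(-0.22-0.13j),(0.48+0.35j)], [0.25-0.22j,0.45-0.32j,-0.21-0.23j,(0.44+0.57j)]] + [[0.11-0.25j, (0.13-0.43j), 0.23+0.11j, (-0.55-0.19j)], [0.11-0.07j, 0.17-0.14j, 0.07+0.10j, (-0.18-0.23j)], [0.15+0.23j, (0.28+0.36j), -0.22+0.13j, 0.48-0.35j], [(0.25+0.22j), (0.45+0.32j), (-0.21+0.23j), 0.44-0.57j]] + [[(-0.16-0.16j), 0.12+0.10j, (-0.34-0.38j), 0.21+0.25j], [(0.1+0.11j), -0.08-0.07j, 0.22+0.25j, (-0.14-0.17j)], [0.12+0.15j, -0.10-0.09j, 0.26+0.35j, -0.16-0.23j], [(0.04+0.06j), (-0.04-0.04j), 0.09+0.13j, -0.06-0.09j]] + [[(-0.16+0.16j), (0.12-0.1j), (-0.34+0.38j), 0.21-0.25j],[0.10-0.11j, -0.08+0.07j, (0.22-0.25j), (-0.14+0.17j)],[(0.12-0.15j), -0.10+0.09j, (0.26-0.35j), (-0.16+0.23j)],[(0.04-0.06j), -0.04+0.04j, (0.09-0.13j), -0.06+0.09j]]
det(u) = 0.00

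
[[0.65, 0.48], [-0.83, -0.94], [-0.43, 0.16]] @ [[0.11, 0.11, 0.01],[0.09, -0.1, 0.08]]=[[0.11, 0.02, 0.04], [-0.18, 0.0, -0.08], [-0.03, -0.06, 0.01]]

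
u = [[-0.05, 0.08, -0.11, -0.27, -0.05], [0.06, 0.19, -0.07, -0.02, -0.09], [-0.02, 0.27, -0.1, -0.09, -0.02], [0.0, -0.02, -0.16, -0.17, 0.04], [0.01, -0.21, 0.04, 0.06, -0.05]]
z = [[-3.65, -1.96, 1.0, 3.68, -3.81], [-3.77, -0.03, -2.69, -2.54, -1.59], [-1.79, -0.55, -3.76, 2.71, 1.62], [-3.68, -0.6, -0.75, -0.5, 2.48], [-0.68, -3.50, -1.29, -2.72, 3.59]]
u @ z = [[1.11, 0.49, 0.42, -0.41, -0.96], [-0.68, 0.24, -0.06, -0.20, -1.02], [-0.42, 0.21, -0.28, -0.93, -0.81], [0.96, 0.05, 0.73, -0.41, -0.51], [0.50, 0.1, 0.44, 0.78, 0.33]]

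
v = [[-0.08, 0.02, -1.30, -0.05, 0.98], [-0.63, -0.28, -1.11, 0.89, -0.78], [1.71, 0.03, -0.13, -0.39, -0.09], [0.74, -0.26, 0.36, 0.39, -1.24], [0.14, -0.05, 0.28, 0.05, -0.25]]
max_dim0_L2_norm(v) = 1.97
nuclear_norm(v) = 5.91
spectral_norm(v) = 2.27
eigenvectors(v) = [[0.00-0.52j, 0.52j, (0.1+0.07j), 0.10-0.07j, 0.25+0.00j], [(0.29-0.36j), (0.29+0.36j), 0.81+0.00j, (0.81-0j), 0.05+0.00j], [-0.64+0.00j, (-0.64-0j), (0.04+0.03j), (0.04-0.03j), 0.24+0.00j], [-0.18+0.25j, -0.18-0.25j, 0.49+0.27j, (0.49-0.27j), (0.85+0j)], [-0.03+0.13j, (-0.03-0.13j), (0.07+0.07j), 0.07-0.07j, 0.40+0.00j]]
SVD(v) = [[-0.52, -0.38, 0.54, -0.54, -0.09],[-0.37, 0.69, 0.50, 0.33, 0.19],[0.54, -0.38, 0.64, 0.36, 0.16],[0.53, 0.48, 0.24, -0.54, -0.38],[0.16, 0.09, -0.06, -0.42, 0.89]] @ diag([2.272954612516641, 1.937657775043598, 1.5933879705436258, 0.09956663657134313, 0.007806180959059863]) @ [[0.71, -0.02, 0.55, -0.13, -0.42],[-0.36, -0.18, -0.01, 0.5, -0.77],[0.57, -0.1, -0.79, 0.16, -0.12],[-0.15, 0.7, -0.24, -0.51, -0.42],[0.16, 0.69, 0.13, 0.67, 0.20]]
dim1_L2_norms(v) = [1.63, 1.76, 1.76, 1.56, 0.41]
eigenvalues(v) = [(-0.27+1.58j), (-0.27-1.58j), (0.05+0.14j), (0.05-0.14j), (0.1+0j)]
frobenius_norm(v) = 3.39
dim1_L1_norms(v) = [2.43, 3.69, 2.35, 2.99, 0.77]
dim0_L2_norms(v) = [1.97, 0.39, 1.77, 1.05, 1.78]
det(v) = 0.01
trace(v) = -0.35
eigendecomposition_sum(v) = [[-0.06+0.69j,0.04+0.02j,-0.63-0.05j,(-0.07-0.17j),0.55-0.04j], [(-0.42+0.44j),0.01+0.03j,(-0.4-0.38j),0.04-0.15j,(0.4+0.27j)], [(0.84+0.07j),0.02-0.04j,-0.06+0.77j,(-0.2+0.09j),-0.05-0.67j], [(0.27-0.31j),-0.01-0.02j,0.28+0.24j,-0.02+0.10j,-0.28-0.17j], [(0.05-0.17j),-0.01-0.01j,(0.15+0.04j),(0.01+0.04j),-0.14-0.02j]] + [[-0.06-0.69j,(0.04-0.02j),(-0.63+0.05j),(-0.07+0.17j),(0.55+0.04j)], [-0.42-0.44j,(0.01-0.03j),(-0.4+0.38j),(0.04+0.15j),0.40-0.27j], [0.84-0.07j,0.02+0.04j,-0.06-0.77j,(-0.2-0.09j),-0.05+0.67j], [0.27+0.31j,-0.01+0.02j,0.28-0.24j,-0.02-0.10j,-0.28+0.17j], [0.05+0.17j,-0.01+0.01j,(0.15-0.04j),0.01-0.04j,-0.14+0.02j]] + [[0.02-0.00j, (-0.03+0j), -0.03-0.00j, (0.06+0.02j), (-0.12-0.04j)], [(0.1-0.08j), (-0.16+0.12j), -0.15+0.08j, 0.41-0.11j, (-0.8+0.22j)], [0.01-0.00j, (-0.01+0j), (-0.01-0j), 0.03+0.01j, (-0.05-0.01j)], [(0.09-0.02j), (-0.14+0.02j), -0.12-0.00j, 0.28+0.07j, (-0.56-0.14j)], [0.02+0.00j, -0.02-0.00j, (-0.02-0.01j), (0.05+0.03j), (-0.09-0.05j)]] + [[0.02+0.00j, -0.03-0.00j, (-0.03+0j), 0.06-0.02j, -0.12+0.04j], [(0.1+0.08j), (-0.16-0.12j), (-0.15-0.08j), 0.41+0.11j, -0.80-0.22j], [(0.01+0j), (-0.01-0j), (-0.01+0j), (0.03-0.01j), (-0.05+0.01j)], [0.09+0.02j, (-0.14-0.02j), (-0.12+0j), 0.28-0.07j, (-0.56+0.14j)], [0.02-0.00j, -0.02+0.00j, -0.02+0.01j, 0.05-0.03j, -0.09+0.05j]] + [[0.01+0.00j,0.01-0.00j,0.01-0.00j,(-0.04+0j),(0.12-0j)], [0j,-0j,0.00-0.00j,(-0.01+0j),(0.03-0j)], [(0.01+0j),(0.01-0j),0.01-0.00j,(-0.03+0j),(0.12-0j)], [(0.03+0j),0.03-0.00j,(0.03-0j),-0.12+0.00j,0.43-0.00j], [(0.01+0j),(0.02-0j),0.02-0.00j,-0.06+0.00j,(0.2-0j)]]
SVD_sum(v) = [[-0.84, 0.02, -0.65, 0.16, 0.5], [-0.59, 0.01, -0.46, 0.11, 0.35], [0.87, -0.02, 0.67, -0.16, -0.52], [0.85, -0.02, 0.66, -0.16, -0.51], [0.25, -0.01, 0.19, -0.05, -0.15]] + [[0.26,0.13,0.01,-0.37,0.56], [-0.48,-0.23,-0.02,0.67,-1.02], [0.27,0.13,0.01,-0.37,0.57], [-0.33,-0.16,-0.01,0.46,-0.71], [-0.06,-0.03,-0.00,0.09,-0.13]] + [[0.48,-0.09,-0.68,0.14,-0.1], [0.45,-0.08,-0.63,0.13,-0.1], [0.58,-0.11,-0.81,0.16,-0.13], [0.21,-0.04,-0.3,0.06,-0.05], [-0.06,0.01,0.08,-0.02,0.01]] + [[0.01, -0.04, 0.01, 0.03, 0.02], [-0.0, 0.02, -0.01, -0.02, -0.01], [-0.01, 0.02, -0.01, -0.02, -0.01], [0.01, -0.04, 0.01, 0.03, 0.02], [0.01, -0.03, 0.01, 0.02, 0.02]] + [[-0.0, -0.0, -0.00, -0.0, -0.0], [0.0, 0.00, 0.00, 0.0, 0.00], [0.0, 0.00, 0.0, 0.00, 0.00], [-0.0, -0.0, -0.00, -0.0, -0.00], [0.00, 0.00, 0.0, 0.0, 0.0]]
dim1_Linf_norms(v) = [1.3, 1.11, 1.71, 1.24, 0.28]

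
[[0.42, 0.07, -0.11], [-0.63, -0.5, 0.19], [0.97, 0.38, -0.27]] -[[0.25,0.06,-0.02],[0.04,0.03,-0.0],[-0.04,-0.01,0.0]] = [[0.17, 0.01, -0.09], [-0.67, -0.53, 0.19], [1.01, 0.39, -0.27]]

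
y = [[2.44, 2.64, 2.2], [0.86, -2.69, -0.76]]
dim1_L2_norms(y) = [4.21, 2.92]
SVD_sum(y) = [[1.56, 3.18, 2.04], [-0.82, -1.67, -1.07]] + [[0.88, -0.54, 0.16], [1.68, -1.02, 0.31]]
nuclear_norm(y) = 6.86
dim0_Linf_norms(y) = [2.44, 2.69, 2.2]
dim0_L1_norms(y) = [3.3, 5.33, 2.96]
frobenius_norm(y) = 5.13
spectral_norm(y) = 4.61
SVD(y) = [[-0.89,  0.46], [0.46,  0.89]] @ diag([4.611696210840824, 2.2469441601687365]) @ [[-0.38, -0.78, -0.5], [0.84, -0.51, 0.16]]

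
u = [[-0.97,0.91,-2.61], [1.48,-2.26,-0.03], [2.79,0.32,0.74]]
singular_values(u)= [3.95, 2.13, 2.04]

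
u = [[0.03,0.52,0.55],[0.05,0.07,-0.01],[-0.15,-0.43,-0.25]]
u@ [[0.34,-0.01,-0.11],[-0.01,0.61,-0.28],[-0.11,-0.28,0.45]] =[[-0.06, 0.16, 0.10], [0.02, 0.04, -0.03], [-0.02, -0.19, 0.02]]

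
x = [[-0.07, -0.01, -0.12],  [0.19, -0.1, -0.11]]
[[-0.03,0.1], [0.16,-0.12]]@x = [[0.02, -0.01, -0.01],[-0.03, 0.01, -0.01]]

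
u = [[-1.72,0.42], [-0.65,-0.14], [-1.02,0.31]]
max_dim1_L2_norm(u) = 1.77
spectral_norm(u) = 2.15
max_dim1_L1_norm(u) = 2.14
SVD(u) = [[-0.82, 0.15], [-0.28, -0.94], [-0.49, 0.29]] @ diag([2.1513664393460843, 0.2915860827531899]) @ [[0.98, -0.21], [0.21, 0.98]]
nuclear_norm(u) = 2.44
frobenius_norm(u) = 2.17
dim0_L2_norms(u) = [2.1, 0.54]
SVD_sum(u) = [[-1.73,0.38], [-0.59,0.13], [-1.04,0.23]] + [[0.01, 0.04], [-0.06, -0.27], [0.02, 0.08]]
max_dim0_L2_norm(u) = 2.1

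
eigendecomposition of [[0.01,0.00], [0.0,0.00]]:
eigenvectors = [[1.00,  0.00], [0.0,  1.00]]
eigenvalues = [0.01, 0.0]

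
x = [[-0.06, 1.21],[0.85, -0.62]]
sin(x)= [[0.05, 0.94],[0.66, -0.38]]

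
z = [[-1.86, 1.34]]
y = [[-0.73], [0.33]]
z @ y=[[1.80]]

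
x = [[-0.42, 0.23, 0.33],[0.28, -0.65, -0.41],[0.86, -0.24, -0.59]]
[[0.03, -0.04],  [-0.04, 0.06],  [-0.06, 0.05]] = x@[[-0.01,0.05], [0.01,-0.09], [0.08,0.02]]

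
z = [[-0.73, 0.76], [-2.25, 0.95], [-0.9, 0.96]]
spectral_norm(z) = 2.91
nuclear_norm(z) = 3.48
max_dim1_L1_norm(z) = 3.2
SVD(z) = [[-0.35, 0.51], [-0.83, -0.56], [-0.43, 0.66]] @ diag([2.9128274469812316, 0.5679227624534875]) @ [[0.86, -0.5], [0.5, 0.86]]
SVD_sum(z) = [[-0.88, 0.51], [-2.09, 1.22], [-1.09, 0.64]] + [[0.15, 0.25], [-0.16, -0.27], [0.19, 0.32]]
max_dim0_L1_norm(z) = 3.88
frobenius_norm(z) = 2.97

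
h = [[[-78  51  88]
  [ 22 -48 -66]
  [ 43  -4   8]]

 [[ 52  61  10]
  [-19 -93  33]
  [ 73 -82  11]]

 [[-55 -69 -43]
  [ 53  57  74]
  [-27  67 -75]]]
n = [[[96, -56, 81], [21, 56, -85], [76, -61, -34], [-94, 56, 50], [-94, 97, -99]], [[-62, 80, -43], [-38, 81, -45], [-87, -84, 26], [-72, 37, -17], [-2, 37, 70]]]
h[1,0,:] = [52, 61, 10]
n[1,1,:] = [-38, 81, -45]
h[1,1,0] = -19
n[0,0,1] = -56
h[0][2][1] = -4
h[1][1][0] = -19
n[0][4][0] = -94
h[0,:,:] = [[-78, 51, 88], [22, -48, -66], [43, -4, 8]]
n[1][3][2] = -17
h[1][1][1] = -93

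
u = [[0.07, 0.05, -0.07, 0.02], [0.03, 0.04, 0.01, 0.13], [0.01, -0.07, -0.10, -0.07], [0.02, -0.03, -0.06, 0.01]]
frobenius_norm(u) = 0.24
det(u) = -0.00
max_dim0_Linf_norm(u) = 0.13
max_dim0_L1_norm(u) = 0.24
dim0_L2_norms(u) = [0.08, 0.1, 0.14, 0.15]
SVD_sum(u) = [[0.0, 0.01, 0.01, 0.01], [0.01, 0.06, 0.06, 0.09], [-0.01, -0.06, -0.06, -0.10], [-0.0, -0.02, -0.02, -0.02]] + [[0.06,0.01,-0.08,0.04], [0.03,0.01,-0.04,0.02], [0.03,0.01,-0.04,0.02], [0.03,0.01,-0.04,0.02]] + [[0.01, 0.03, 0.00, -0.02], [-0.01, -0.02, -0.0, 0.02], [-0.01, -0.02, -0.00, 0.01], [-0.01, -0.02, -0.0, 0.02]] + [[0.00, -0.00, 0.0, -0.0], [-0.0, 0.00, -0.0, 0.00], [-0.00, 0.0, -0.00, 0.00], [0.0, -0.00, 0.00, -0.0]]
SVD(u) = [[-0.06, 0.74, 0.67, 0.01], [-0.67, 0.41, -0.51, -0.34], [0.72, 0.35, -0.31, -0.52], [0.18, 0.40, -0.44, 0.78]] @ diag([0.18280498222930183, 0.14031049714338725, 0.06319660436095496, 0.0012214993921829947]) @ [[-0.07,-0.47,-0.46,-0.75], [0.54,0.12,-0.76,0.34], [0.31,0.76,0.09,-0.56], [0.78,-0.43,0.45,-0.08]]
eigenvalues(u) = [(0.12+0j), (-0.07+0j), (-0.01+0.01j), (-0.01-0.01j)]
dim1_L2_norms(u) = [0.11, 0.14, 0.14, 0.07]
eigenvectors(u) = [[(0.84+0j), (-0.49+0j), -0.71+0.00j, (-0.71-0j)], [0.50+0.00j, (0.47+0j), (0.51-0.06j), (0.51+0.06j)], [-0.16+0.00j, -0.70+0.00j, (-0.48+0.05j), -0.48-0.05j], [0.11+0.00j, (-0.23+0j), (-0+0.05j), (-0-0.05j)]]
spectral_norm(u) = 0.18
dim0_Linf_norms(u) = [0.07, 0.07, 0.1, 0.13]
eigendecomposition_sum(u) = [[(0.07-0j), (0.05+0j), -0.05+0.00j, (0.1+0j)], [0.04-0.00j, 0.03+0.00j, (-0.03+0j), (0.06+0j)], [-0.01+0.00j, -0.01+0.00j, (0.01+0j), (-0.02-0j)], [(0.01-0j), 0.01+0.00j, (-0.01+0j), (0.01+0j)]] + [[(0.03+0j), (-0.1+0j), -0.14+0.00j, (0.03+0j)],[-0.03-0.00j, (0.09-0j), (0.14-0j), (-0.03-0j)],[0.04+0.00j, -0.14+0.00j, (-0.2+0j), (0.04+0j)],[0.01+0.00j, (-0.05+0j), (-0.07+0j), (0.01+0j)]] + [[(-0.01-0.01j), (0.05+0.06j), 0.06+0.07j, -0.05-0.10j], [(0.01+0j), -0.04-0.04j, -0.05-0.05j, 0.05+0.07j], [(-0.01-0j), (0.04+0.03j), (0.05+0.05j), (-0.04-0.06j)], [(-0+0j), -0j, 0.01-0.00j, (-0.01+0j)]] + [[(-0.01+0.01j), 0.05-0.06j, 0.06-0.07j, (-0.05+0.1j)], [0.01-0.00j, -0.04+0.04j, (-0.05+0.05j), 0.05-0.07j], [-0.01+0.00j, 0.04-0.03j, (0.05-0.05j), -0.04+0.06j], [-0.00-0.00j, 0.00+0.00j, (0.01+0j), -0.01-0.00j]]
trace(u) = 0.02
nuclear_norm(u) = 0.39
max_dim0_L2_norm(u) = 0.15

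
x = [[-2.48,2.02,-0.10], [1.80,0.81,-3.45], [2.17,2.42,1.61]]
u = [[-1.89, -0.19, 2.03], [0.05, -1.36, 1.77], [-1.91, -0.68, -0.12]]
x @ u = [[4.98, -2.21, -1.45], [3.23, 0.9, 5.5], [-7.06, -4.8, 8.50]]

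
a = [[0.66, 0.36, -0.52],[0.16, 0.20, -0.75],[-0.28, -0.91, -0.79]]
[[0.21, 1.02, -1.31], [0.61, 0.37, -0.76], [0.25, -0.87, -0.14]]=a @ [[-0.64, 1.13, -1.41],[0.61, 0.67, -0.03],[-0.79, -0.07, 0.71]]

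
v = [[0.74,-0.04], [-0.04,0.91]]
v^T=[[0.74, -0.04],  [-0.04, 0.91]]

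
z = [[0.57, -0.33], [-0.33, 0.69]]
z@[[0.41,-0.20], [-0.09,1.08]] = [[0.26,-0.47], [-0.2,0.81]]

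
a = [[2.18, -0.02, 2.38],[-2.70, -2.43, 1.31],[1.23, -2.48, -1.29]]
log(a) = [[1.37,0.90,0.34], [-1.1,0.86,2.11], [-0.86,-2.11,1.39]]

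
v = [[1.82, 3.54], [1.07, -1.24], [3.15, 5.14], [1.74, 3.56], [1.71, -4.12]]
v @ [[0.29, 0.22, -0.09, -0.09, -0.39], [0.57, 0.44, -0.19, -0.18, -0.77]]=[[2.55, 1.96, -0.84, -0.80, -3.44], [-0.40, -0.31, 0.14, 0.13, 0.54], [3.84, 2.95, -1.26, -1.21, -5.19], [2.53, 1.95, -0.83, -0.8, -3.42], [-1.85, -1.44, 0.63, 0.59, 2.51]]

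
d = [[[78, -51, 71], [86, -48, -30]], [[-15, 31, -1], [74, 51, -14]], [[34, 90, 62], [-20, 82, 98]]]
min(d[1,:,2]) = -14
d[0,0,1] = -51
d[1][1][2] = -14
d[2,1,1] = 82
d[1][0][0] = -15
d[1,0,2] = -1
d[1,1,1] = 51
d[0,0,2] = 71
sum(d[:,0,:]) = 299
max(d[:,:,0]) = 86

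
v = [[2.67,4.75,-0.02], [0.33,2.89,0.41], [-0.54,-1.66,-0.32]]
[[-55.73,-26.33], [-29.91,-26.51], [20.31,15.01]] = v @ [[-6.45, 3.79], [-8.15, -7.73], [-10.31, -13.21]]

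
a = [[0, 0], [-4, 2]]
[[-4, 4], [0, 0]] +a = [[-4, 4], [-4, 2]]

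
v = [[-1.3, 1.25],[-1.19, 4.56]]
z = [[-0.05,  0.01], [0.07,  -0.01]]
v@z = [[0.15, -0.03], [0.38, -0.06]]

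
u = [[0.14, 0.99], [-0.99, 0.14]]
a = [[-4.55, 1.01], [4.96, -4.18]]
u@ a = [[4.27,-4.0], [5.20,-1.59]]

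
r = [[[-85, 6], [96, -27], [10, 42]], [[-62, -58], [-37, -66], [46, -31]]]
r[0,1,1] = -27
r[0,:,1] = [6, -27, 42]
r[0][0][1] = 6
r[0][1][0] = 96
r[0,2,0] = 10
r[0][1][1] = -27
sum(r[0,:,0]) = 21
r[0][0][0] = -85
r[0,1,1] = -27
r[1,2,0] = 46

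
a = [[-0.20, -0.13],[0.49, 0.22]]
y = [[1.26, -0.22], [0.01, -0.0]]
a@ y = [[-0.25, 0.04], [0.62, -0.11]]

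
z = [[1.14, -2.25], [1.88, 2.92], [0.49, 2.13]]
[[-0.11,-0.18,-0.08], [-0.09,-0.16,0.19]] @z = [[-0.50, -0.45], [-0.31, 0.14]]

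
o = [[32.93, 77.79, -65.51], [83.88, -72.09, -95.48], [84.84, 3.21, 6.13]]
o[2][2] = 6.13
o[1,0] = 83.88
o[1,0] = 83.88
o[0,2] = -65.51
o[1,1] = -72.09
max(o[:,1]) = 77.79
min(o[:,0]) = 32.93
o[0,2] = -65.51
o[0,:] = [32.93, 77.79, -65.51]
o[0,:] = [32.93, 77.79, -65.51]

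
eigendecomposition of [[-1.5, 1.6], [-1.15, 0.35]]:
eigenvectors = [[(0.76+0j), (0.76-0j)], [0.44+0.47j, (0.44-0.47j)]]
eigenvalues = [(-0.57+0.99j), (-0.57-0.99j)]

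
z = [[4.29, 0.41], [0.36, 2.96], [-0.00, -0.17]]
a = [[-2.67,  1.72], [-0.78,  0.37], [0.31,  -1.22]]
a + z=[[1.62, 2.13], [-0.42, 3.33], [0.31, -1.39]]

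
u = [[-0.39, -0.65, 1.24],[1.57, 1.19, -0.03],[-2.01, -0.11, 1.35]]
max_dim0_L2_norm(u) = 2.58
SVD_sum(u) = [[-0.92, -0.35, 0.54], [1.36, 0.52, -0.81], [-1.9, -0.73, 1.13]] + [[0.17, 0.29, 0.47], [0.3, 0.52, 0.84], [0.13, 0.23, 0.38]] + [[0.36, -0.58, 0.23],[-0.09, 0.15, -0.06],[-0.24, 0.39, -0.15]]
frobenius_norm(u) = 3.45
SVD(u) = [[-0.36, -0.45, -0.81],[0.54, -0.81, 0.21],[-0.76, -0.37, 0.54]] @ diag([3.0787772367686155, 1.2635526296394115, 0.8907106592416731]) @ [[0.82, 0.31, -0.48], [-0.29, -0.5, -0.81], [-0.50, 0.81, -0.32]]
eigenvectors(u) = [[-0.29+0.51j,-0.29-0.51j,(-0.01+0j)],[(0.51+0.05j),(0.51-0.05j),0.89+0.00j],[(-0.63+0j),-0.63-0.00j,(0.46+0j)]]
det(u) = 3.47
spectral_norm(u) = 3.08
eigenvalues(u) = [(0.49+1.65j), (0.49-1.65j), (1.16+0j)]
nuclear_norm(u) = 5.23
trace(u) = 2.15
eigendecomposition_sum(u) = [[(-0.2+0.96j), (-0.32+0.1j), 0.62-0.18j], [(0.83-0.18j), 0.19+0.22j, -0.36-0.43j], [(-0.98+0.33j), (-0.26-0.24j), 0.50+0.48j]] + [[-0.20-0.96j, -0.32-0.10j, (0.62+0.18j)],[(0.83+0.18j), (0.19-0.22j), -0.36+0.43j],[-0.98-0.33j, (-0.26+0.24j), 0.50-0.48j]] + [[0.00+0.00j, (-0.01+0j), (-0-0j)], [-0.08-0.00j, (0.81-0j), (0.69+0j)], [-0.04-0.00j, (0.42-0j), 0.36+0.00j]]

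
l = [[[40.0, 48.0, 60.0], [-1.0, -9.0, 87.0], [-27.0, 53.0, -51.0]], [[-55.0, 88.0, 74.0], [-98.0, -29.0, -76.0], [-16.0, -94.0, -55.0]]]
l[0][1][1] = -9.0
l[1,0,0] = -55.0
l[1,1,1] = -29.0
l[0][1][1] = -9.0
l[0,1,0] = -1.0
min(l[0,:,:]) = -51.0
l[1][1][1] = -29.0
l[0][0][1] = 48.0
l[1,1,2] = -76.0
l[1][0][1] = 88.0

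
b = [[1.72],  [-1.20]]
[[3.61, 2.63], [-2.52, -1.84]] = b @[[2.10, 1.53]]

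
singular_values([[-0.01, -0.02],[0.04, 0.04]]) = [0.06, 0.01]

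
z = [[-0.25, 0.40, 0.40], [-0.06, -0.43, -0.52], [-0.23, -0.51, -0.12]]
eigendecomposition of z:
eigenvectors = [[(0.86+0j),0.86-0.00j,0.13+0.00j], [(-0.45+0.16j),(-0.45-0.16j),(-0.61+0j)], [(-0.13+0.15j),(-0.13-0.15j),(0.78+0j)]]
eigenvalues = [(-0.52+0.15j), (-0.52-0.15j), (0.24+0j)]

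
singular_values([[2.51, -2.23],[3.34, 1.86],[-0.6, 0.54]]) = [4.22, 2.95]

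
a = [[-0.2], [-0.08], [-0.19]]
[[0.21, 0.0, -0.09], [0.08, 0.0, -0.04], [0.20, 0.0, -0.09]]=a @ [[-1.03, -0.0, 0.45]]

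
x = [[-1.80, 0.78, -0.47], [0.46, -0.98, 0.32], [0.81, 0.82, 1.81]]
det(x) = 2.67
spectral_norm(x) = 2.52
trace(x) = -0.97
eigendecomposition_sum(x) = [[-0.05,-0.07,-0.2],[0.05,0.06,0.17],[0.49,0.66,1.79]] + [[-1.55, 1.36, -0.30],[0.61, -0.54, 0.12],[0.20, -0.17, 0.04]] + [[-0.2, -0.51, 0.03], [-0.20, -0.51, 0.03], [0.13, 0.33, -0.02]]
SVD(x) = [[-0.69, -0.55, -0.48], [0.26, 0.43, -0.87], [0.68, -0.72, -0.16]] @ diag([2.5215076420627733, 1.8015141176202547, 0.587235979001588]) @ [[0.76, -0.09, 0.65], [0.33, -0.8, -0.5], [0.56, 0.6, -0.57]]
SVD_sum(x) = [[-1.31, 0.16, -1.13],[0.49, -0.06, 0.42],[1.29, -0.16, 1.11]] + [[-0.33, 0.79, 0.50], [0.26, -0.62, -0.39], [-0.43, 1.03, 0.65]] + [[-0.16, -0.17, 0.16],[-0.29, -0.3, 0.29],[-0.05, -0.05, 0.05]]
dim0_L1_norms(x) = [3.07, 2.58, 2.6]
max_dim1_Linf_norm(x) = 1.81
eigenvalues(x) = [1.8, -2.05, -0.72]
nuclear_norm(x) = 4.91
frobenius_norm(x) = 3.15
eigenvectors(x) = [[0.11,-0.92,-0.65], [-0.1,0.36,-0.64], [-0.99,0.12,0.41]]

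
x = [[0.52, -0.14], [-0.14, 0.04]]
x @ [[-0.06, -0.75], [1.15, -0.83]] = [[-0.19, -0.27], [0.05, 0.07]]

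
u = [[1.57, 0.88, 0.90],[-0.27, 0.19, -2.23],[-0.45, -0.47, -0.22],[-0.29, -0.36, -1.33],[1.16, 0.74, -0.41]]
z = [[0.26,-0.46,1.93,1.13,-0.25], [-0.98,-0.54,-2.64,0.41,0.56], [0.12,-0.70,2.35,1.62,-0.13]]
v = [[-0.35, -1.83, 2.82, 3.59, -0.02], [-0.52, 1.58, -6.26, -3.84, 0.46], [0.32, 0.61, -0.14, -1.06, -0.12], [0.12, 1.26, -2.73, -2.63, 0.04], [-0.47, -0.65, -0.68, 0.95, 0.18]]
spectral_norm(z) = 4.35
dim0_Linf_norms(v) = [0.52, 1.83, 6.26, 3.84, 0.46]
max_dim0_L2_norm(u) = 2.79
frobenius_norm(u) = 3.69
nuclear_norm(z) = 6.39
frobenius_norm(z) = 4.77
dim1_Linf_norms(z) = [1.93, 2.64, 2.35]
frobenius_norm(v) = 10.04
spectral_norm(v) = 9.75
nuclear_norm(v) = 12.26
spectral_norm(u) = 3.01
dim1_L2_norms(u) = [2.01, 2.25, 0.69, 1.41, 1.44]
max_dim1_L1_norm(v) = 12.66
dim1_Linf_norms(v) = [3.59, 6.26, 1.06, 2.73, 0.95]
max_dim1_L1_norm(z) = 5.13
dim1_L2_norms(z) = [2.31, 2.95, 2.94]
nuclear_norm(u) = 5.46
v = u @ z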